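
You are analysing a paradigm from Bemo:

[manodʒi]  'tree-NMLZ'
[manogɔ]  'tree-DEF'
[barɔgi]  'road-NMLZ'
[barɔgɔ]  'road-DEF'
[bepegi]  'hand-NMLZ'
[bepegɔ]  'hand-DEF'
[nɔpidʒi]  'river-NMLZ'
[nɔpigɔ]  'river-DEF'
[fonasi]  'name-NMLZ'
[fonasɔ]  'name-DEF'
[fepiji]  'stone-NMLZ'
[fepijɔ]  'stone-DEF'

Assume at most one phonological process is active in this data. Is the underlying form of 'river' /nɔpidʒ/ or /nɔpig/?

In [nɔpidʒi] and [nɔpigɔ] the final segment of 'river' alternates: [dʒ] ~ [g].
The stem 'road' ([barɔgi], [barɔgɔ]) shows [g] unchanged in both environments, so [g] cannot be basic with [dʒ] derived before the NMLZ suffix.
So /dʒ/ is underlying, and a rule of depalatalization — palato-alveolar /dʒ/ becomes [g] when no front vowel follows — gives [g].

/nɔpidʒ/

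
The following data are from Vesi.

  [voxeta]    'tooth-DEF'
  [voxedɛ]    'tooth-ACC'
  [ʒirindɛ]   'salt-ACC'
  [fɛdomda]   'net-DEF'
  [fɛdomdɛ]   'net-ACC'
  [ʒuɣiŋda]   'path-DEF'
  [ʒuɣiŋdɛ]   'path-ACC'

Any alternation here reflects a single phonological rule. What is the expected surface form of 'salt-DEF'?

[ʒirinda]

The DEF morpheme has two allomorphs, [-da] and [-ta].
By contrast the ACC suffix keeps its initial [d] throughout — that segment must be underlying.
The DEF suffix is therefore /-ta/ underlyingly, with post-nasal voicing: voiceless stops become voiced after a nasal.
After 'salt', which ends in a nasal, the suffix surfaces as [-da], giving [ʒirinda].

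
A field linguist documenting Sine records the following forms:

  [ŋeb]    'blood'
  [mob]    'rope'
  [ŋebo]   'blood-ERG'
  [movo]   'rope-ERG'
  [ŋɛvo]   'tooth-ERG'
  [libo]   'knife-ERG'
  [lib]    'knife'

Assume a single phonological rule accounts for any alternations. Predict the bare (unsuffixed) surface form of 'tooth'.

[ŋɛb]

The root 'rope' surfaces as [movo] and [mob], with a stem-final [v] ~ [b] alternation.
If /b/ were underlying and a rule turned it into [v] before the ERG suffix, 'blood' would also alternate; but it has [b] in both [ŋebo] and [ŋeb].
So /v/ is underlying, and a rule of word-final hardening — voiced fricatives become stops word-finally — gives [b].
From [ŋɛvo] the stem 'tooth' is /ŋɛv/; word-finally this yields [ŋɛb].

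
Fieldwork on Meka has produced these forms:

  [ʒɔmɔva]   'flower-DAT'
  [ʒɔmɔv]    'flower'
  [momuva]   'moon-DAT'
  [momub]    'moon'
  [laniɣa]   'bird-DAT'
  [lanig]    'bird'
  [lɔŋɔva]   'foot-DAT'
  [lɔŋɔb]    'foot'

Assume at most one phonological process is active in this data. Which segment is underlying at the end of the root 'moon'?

'moon' shows [v] ~ [b] at the end of the stem ([momuva] vs [momub]).
If /v/ were underlying and a rule turned it into [b] in isolation, 'flower' would also alternate; but it has [v] in both [ʒɔmɔva] and [ʒɔmɔv].
The underlying segment must be /b/; voiced stops become fricatives between vowels, yielding [v] there.

/b/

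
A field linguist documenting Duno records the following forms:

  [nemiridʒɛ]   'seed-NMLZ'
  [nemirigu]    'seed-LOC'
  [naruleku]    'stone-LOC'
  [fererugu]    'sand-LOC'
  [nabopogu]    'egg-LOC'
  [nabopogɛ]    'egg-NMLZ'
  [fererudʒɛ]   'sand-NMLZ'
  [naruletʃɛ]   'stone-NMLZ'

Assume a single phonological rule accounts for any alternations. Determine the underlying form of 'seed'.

In [nemiridʒɛ] and [nemirigu] the final segment of 'seed' alternates: [dʒ] ~ [g].
Compare 'egg', with invariant [g] in [nabopogɛ] and [nabopogu]: an analysis with underlying /g/ and a rule producing [dʒ] before the NMLZ suffix would wrongly predict alternation here too.
The alternation reflects depalatalization: palato-alveolar /tʃ/ and /dʒ/ become [k] and [g] when no front vowel follows. /dʒ/ is underlying.

/nemiridʒ/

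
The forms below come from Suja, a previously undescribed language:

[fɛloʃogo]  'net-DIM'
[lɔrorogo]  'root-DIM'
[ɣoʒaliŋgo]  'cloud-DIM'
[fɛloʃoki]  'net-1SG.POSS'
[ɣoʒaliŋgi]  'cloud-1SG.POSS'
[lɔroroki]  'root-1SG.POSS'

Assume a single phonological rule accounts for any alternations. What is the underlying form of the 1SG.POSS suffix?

The 1SG.POSS suffix surfaces as [-gi] and [-ki], depending on the final segment of the stem.
The DIM suffix, which begins with [g], is invariant after every stem; so [g] is not altered by any rule here.
So the underlying form is /-ki/, and voiceless stops become voiced after a nasal.

/-ki/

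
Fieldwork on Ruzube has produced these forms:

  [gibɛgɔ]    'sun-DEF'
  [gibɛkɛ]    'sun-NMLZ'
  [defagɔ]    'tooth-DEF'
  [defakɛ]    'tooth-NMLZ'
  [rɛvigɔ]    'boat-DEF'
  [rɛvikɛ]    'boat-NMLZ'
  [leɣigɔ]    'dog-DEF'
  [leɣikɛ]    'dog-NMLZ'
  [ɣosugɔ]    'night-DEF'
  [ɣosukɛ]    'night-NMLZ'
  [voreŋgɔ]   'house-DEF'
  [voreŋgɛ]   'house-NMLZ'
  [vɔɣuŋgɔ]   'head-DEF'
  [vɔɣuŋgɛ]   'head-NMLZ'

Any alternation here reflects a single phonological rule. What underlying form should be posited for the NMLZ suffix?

The NMLZ morpheme has two allomorphs, [-gɛ] and [-kɛ].
By contrast the DEF suffix keeps its initial [g] throughout — that segment must be underlying.
The NMLZ suffix is therefore /-kɛ/ underlyingly, with post-nasal voicing: voiceless stops become voiced after a nasal.

/-kɛ/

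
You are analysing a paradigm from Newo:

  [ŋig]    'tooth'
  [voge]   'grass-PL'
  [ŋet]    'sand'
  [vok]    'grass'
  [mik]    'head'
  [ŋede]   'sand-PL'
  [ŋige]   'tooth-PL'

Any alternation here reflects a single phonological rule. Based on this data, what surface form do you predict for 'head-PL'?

[mige]

'grass' shows [k] ~ [g] at the end of the stem ([vok] vs [voge]).
But 'tooth' keeps [g] in both environments ([ŋig], [ŋige]), so there is no rule changing /g/ to [k] in isolation.
Therefore /k/ is basic and [g] is derived by intervocalic voicing (voiceless stops become voiced between vowels).
From [mik] the stem 'head' is /mik/; between vowels this yields [mige].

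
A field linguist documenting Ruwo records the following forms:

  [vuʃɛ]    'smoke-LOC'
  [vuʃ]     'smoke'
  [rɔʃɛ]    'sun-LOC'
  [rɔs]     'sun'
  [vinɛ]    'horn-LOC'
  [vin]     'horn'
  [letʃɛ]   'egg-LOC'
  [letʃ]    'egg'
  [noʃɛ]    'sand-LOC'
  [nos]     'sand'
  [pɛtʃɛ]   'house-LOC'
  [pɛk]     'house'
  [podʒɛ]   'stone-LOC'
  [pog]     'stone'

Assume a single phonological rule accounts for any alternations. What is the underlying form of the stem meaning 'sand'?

/nos/

The stem for 'sand' ends in [ʃ] in [noʃɛ] but [s] in [nos].
Compare 'smoke', with invariant [ʃ] in [vuʃɛ] and [vuʃ]: an analysis with underlying /ʃ/ and a rule producing [s] in isolation would wrongly predict alternation here too.
The underlying segment must be /s/; /k/, /g/ and /s/ become palato-alveolar [tʃ], [dʒ] and [ʃ] before a front vowel, yielding [ʃ] there.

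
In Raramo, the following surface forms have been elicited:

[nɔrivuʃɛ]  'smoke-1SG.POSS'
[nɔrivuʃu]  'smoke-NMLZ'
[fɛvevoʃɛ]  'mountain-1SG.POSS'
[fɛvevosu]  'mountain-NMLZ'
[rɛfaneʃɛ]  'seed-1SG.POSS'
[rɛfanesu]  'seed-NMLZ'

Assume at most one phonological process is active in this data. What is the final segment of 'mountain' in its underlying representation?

The stem for 'mountain' ends in [ʃ] in [fɛvevoʃɛ] but [s] in [fɛvevosu].
But 'smoke' keeps [ʃ] in both environments ([nɔrivuʃɛ], [nɔrivuʃu]), so there is no rule changing /ʃ/ to [s] before the NMLZ suffix.
Therefore /s/ is basic and [ʃ] is derived by palatalization before a front vowel (/s/ becomes palato-alveolar [ʃ] before a front vowel).

/s/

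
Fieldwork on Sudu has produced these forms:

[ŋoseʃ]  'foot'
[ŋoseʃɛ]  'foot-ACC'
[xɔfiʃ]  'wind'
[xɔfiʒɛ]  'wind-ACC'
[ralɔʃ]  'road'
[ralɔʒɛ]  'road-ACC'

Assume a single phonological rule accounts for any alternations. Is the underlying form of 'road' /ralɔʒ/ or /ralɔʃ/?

The root 'road' surfaces as [ralɔʃ] and [ralɔʒɛ], with a stem-final [ʃ] ~ [ʒ] alternation.
But 'foot' keeps [ʃ] in both environments ([ŋoseʃ], [ŋoseʃɛ]), so there is no rule changing /ʃ/ to [ʒ] before the ACC suffix.
Therefore /ʒ/ is basic and [ʃ] is derived by word-final obstruent devoicing (voiced obstruents become voiceless word-finally).

/ralɔʒ/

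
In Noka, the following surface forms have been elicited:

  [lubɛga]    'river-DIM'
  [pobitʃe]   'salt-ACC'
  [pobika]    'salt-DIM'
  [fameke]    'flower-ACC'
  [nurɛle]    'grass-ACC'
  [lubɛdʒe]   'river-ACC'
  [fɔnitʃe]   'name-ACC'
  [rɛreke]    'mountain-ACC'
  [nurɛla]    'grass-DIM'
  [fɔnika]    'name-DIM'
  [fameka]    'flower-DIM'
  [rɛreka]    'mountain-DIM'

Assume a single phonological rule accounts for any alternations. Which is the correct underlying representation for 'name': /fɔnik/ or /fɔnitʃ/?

/fɔnitʃ/

The stem for 'name' ends in [k] in [fɔnika] but [tʃ] in [fɔnitʃe].
If /k/ were underlying and a rule turned it into [tʃ] before the ACC suffix, 'mountain' would also alternate; but it has [k] in both [rɛreka] and [rɛreke].
So /tʃ/ is underlying, and a rule of depalatalization — palato-alveolar /tʃ/ and /dʒ/ become [k] and [g] when no front vowel follows — gives [k].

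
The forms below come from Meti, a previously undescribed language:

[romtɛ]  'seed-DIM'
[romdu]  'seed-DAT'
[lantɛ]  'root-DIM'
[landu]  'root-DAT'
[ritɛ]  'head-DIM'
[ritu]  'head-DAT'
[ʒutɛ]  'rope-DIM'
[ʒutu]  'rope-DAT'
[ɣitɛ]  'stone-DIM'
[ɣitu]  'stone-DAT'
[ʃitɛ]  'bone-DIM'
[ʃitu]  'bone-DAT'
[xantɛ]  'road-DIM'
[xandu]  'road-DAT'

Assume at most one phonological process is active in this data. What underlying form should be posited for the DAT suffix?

The DAT suffix surfaces as [-du] and [-tu], depending on the final segment of the stem.
The DIM suffix, which begins with [t], is invariant after every stem; so [t] is not altered by any rule here.
The DAT suffix is therefore /-du/ underlyingly, with post-vocalic devoicing: voiced stops become voiceless after a vowel.

/-du/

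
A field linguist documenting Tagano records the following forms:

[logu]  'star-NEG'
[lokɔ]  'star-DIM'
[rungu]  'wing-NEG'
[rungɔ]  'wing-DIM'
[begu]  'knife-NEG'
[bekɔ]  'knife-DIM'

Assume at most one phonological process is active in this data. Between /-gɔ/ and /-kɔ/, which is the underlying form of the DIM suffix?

/-kɔ/

The DIM morpheme has two allomorphs, [-gɔ] and [-kɔ].
By contrast the NEG suffix keeps its initial [g] throughout — that segment must be underlying.
So the underlying form is /-kɔ/, and voiceless stops become voiced after a nasal.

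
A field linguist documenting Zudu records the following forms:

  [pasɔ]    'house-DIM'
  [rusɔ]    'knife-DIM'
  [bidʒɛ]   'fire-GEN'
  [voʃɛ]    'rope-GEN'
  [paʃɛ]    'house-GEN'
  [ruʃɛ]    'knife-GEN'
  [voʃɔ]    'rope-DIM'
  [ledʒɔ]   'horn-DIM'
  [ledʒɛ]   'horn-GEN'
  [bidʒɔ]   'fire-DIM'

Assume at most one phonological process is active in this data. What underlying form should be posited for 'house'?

'house' shows [ʃ] ~ [s] at the end of the stem ([paʃɛ] vs [pasɔ]).
But 'rope' keeps [ʃ] in both environments ([voʃɛ], [voʃɔ]), so there is no rule changing /ʃ/ to [s] before the DIM suffix.
The alternation reflects palatalization before a front vowel: /s/ becomes palato-alveolar [ʃ] before a front vowel. /s/ is underlying.

/pas/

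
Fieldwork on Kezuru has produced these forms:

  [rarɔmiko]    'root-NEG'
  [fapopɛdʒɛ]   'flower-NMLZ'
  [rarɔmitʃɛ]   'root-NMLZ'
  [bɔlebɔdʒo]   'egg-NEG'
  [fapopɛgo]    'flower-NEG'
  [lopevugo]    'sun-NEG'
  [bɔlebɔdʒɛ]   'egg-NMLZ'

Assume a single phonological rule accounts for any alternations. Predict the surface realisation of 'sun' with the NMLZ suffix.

In [fapopɛgo] and [fapopɛdʒɛ] the final segment of 'flower' alternates: [g] ~ [dʒ].
But 'egg' keeps [dʒ] in both environments ([bɔlebɔdʒo], [bɔlebɔdʒɛ]), so there is no rule changing /dʒ/ to [g] before the NEG suffix.
The underlying segment must be /g/; /k/ and /g/ become palato-alveolar [tʃ] and [dʒ] before a front vowel, yielding [dʒ] there.
The one attested form of 'sun', [lopevugo], shows underlying /lopevug/. Applying the same rule before a front vowel gives [lopevudʒɛ].

[lopevudʒɛ]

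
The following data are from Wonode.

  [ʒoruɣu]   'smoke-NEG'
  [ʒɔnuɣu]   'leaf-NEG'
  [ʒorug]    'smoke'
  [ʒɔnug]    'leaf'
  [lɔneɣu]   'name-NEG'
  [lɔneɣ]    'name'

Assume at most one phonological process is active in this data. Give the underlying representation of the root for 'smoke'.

The root 'smoke' surfaces as [ʒorug] and [ʒoruɣu], with a stem-final [g] ~ [ɣ] alternation.
But 'name' keeps [ɣ] in both environments ([lɔneɣ], [lɔneɣu]), so there is no rule changing /ɣ/ to [g] in isolation.
So /g/ is underlying, and a rule of intervocalic spirantization — voiced stops become fricatives between vowels — gives [ɣ].

/ʒorug/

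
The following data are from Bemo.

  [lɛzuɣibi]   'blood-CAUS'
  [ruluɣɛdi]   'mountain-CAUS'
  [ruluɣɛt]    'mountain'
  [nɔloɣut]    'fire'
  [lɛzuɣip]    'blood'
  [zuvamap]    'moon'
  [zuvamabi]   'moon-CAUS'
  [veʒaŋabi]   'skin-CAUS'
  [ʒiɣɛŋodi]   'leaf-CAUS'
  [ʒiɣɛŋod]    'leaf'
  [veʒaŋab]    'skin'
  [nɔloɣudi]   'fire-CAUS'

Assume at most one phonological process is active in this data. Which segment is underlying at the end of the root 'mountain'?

'mountain' shows [t] ~ [d] at the end of the stem ([ruluɣɛt] vs [ruluɣɛdi]).
If /d/ were underlying and a rule turned it into [t] in isolation, 'leaf' would also alternate; but it has [d] in both [ʒiɣɛŋod] and [ʒiɣɛŋodi].
So /t/ is underlying, and a rule of intervocalic voicing — voiceless stops become voiced between vowels — gives [d].

/t/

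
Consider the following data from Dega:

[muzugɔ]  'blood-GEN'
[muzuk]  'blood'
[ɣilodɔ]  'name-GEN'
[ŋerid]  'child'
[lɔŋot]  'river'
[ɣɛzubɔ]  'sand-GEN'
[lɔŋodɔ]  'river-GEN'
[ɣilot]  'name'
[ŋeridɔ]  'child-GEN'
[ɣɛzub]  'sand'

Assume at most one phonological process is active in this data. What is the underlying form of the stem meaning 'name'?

/ɣilot/

The stem for 'name' ends in [d] in [ɣilodɔ] but [t] in [ɣilot].
The stem 'child' ([ŋeridɔ], [ŋerid]) shows [d] unchanged in both environments, so [d] cannot be basic with [t] derived in isolation.
Therefore /t/ is basic and [d] is derived by intervocalic voicing (voiceless stops become voiced between vowels).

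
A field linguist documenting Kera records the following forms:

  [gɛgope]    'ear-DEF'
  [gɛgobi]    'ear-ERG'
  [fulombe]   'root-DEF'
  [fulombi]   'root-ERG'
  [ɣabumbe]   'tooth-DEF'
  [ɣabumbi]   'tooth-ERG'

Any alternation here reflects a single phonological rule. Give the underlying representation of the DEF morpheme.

The DEF suffix surfaces as [-be] and [-pe], depending on the final segment of the stem.
The ERG suffix, which begins with [b], is invariant after every stem; so [b] is not altered by any rule here.
So the underlying form is /-pe/, and voiceless stops become voiced after a nasal.

/-pe/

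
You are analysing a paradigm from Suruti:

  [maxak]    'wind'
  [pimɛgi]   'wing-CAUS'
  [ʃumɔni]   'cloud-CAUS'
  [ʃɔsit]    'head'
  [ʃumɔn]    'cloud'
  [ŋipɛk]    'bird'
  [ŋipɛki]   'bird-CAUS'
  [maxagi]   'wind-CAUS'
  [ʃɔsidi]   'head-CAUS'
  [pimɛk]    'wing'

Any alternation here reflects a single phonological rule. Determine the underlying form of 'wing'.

'wing' shows [k] ~ [g] at the end of the stem ([pimɛk] vs [pimɛgi]).
Compare 'bird', with invariant [k] in [ŋipɛk] and [ŋipɛki]: an analysis with underlying /k/ and a rule producing [g] before the CAUS suffix would wrongly predict alternation here too.
The underlying segment must be /g/; voiced obstruents become voiceless word-finally, yielding [k] there.

/pimɛg/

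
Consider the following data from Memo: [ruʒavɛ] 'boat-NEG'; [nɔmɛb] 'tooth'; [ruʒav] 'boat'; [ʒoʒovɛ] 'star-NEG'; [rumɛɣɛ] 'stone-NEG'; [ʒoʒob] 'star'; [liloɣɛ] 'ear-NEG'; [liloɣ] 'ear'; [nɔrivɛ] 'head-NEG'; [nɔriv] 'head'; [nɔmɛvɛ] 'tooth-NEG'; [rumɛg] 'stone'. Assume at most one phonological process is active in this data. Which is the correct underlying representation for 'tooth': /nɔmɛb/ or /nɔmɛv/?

'tooth' shows [b] ~ [v] at the end of the stem ([nɔmɛb] vs [nɔmɛvɛ]).
If /v/ were underlying and a rule turned it into [b] in isolation, 'head' would also alternate; but it has [v] in both [nɔriv] and [nɔrivɛ].
So /b/ is underlying, and a rule of intervocalic spirantization — voiced stops become fricatives between vowels — gives [v].

/nɔmɛb/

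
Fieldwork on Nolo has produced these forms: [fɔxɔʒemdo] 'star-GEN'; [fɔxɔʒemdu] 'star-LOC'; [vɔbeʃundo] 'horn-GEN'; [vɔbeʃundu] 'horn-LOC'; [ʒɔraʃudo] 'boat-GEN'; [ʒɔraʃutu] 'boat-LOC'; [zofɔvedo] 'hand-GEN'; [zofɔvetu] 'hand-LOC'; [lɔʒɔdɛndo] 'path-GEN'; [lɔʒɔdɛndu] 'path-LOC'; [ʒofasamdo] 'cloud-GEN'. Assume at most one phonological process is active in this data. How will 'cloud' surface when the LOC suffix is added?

[ʒofasamdu]

The LOC morpheme has two allomorphs, [-du] and [-tu].
The GEN suffix, which begins with [d], is invariant after every stem; so [d] is not altered by any rule here.
The LOC suffix is therefore /-tu/ underlyingly, with post-nasal voicing: voiceless stops become voiced after a nasal.
After 'cloud', which ends in a nasal, the suffix surfaces as [-du], giving [ʒofasamdu].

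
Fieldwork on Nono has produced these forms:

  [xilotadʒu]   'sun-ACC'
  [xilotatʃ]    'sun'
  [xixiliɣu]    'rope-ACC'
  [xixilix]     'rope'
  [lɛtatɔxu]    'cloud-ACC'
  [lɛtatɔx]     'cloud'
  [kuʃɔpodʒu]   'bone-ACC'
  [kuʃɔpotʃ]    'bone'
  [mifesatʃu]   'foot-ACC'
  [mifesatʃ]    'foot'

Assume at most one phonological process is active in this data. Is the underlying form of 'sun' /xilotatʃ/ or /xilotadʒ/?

'sun' shows [dʒ] ~ [tʃ] at the end of the stem ([xilotadʒu] vs [xilotatʃ]).
The stem 'foot' ([mifesatʃu], [mifesatʃ]) shows [tʃ] unchanged in both environments, so [tʃ] cannot be basic with [dʒ] derived before the ACC suffix.
So /dʒ/ is underlying, and a rule of word-final obstruent devoicing — voiced obstruents become voiceless word-finally — gives [tʃ].

/xilotadʒ/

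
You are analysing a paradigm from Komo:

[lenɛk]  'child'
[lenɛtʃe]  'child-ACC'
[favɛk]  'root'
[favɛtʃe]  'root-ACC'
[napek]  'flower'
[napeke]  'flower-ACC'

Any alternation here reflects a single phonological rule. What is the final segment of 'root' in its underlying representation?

/tʃ/

In [favɛk] and [favɛtʃe] the final segment of 'root' alternates: [k] ~ [tʃ].
The stem 'flower' ([napek], [napeke]) shows [k] unchanged in both environments, so [k] cannot be basic with [tʃ] derived before the ACC suffix.
Therefore /tʃ/ is basic and [k] is derived by depalatalization (palato-alveolar /tʃ/ becomes [k] when no front vowel follows).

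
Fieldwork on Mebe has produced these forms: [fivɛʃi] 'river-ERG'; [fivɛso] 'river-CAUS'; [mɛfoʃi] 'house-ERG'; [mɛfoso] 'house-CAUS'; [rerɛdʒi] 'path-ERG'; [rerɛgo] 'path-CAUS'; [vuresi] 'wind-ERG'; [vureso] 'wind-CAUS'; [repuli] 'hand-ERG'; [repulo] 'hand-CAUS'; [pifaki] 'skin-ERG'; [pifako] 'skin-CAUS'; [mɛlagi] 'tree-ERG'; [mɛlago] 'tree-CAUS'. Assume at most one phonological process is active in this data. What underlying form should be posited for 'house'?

The stem for 'house' ends in [ʃ] in [mɛfoʃi] but [s] in [mɛfoso].
Compare 'wind', with invariant [s] in [vuresi] and [vureso]: an analysis with underlying /s/ and a rule producing [ʃ] before the ERG suffix would wrongly predict alternation here too.
So /ʃ/ is underlying, and a rule of depalatalization — palato-alveolar /dʒ/ and /ʃ/ become [g] and [s] when no front vowel follows — gives [s].

/mɛfoʃ/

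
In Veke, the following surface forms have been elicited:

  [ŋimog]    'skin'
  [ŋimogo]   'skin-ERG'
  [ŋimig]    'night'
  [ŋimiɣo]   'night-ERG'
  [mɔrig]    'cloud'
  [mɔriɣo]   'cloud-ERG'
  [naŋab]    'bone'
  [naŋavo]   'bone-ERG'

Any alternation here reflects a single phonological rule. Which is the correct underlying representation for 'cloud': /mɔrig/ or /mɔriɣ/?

'cloud' shows [g] ~ [ɣ] at the end of the stem ([mɔrig] vs [mɔriɣo]).
If /g/ were underlying and a rule turned it into [ɣ] before the ERG suffix, 'skin' would also alternate; but it has [g] in both [ŋimog] and [ŋimogo].
So /ɣ/ is underlying, and a rule of word-final hardening — voiced fricatives become stops word-finally — gives [g].

/mɔriɣ/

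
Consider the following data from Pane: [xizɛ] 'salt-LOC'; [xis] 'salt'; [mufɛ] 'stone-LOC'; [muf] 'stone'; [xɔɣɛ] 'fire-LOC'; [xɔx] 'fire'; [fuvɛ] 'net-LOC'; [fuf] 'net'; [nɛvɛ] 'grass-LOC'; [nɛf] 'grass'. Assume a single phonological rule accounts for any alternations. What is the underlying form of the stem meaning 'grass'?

/nɛv/

'grass' shows [v] ~ [f] at the end of the stem ([nɛvɛ] vs [nɛf]).
The stem 'stone' ([mufɛ], [muf]) shows [f] unchanged in both environments, so [f] cannot be basic with [v] derived before the LOC suffix.
Therefore /v/ is basic and [f] is derived by word-final obstruent devoicing (voiced obstruents become voiceless word-finally).
The underlying form of 'grass' is therefore /nɛv/.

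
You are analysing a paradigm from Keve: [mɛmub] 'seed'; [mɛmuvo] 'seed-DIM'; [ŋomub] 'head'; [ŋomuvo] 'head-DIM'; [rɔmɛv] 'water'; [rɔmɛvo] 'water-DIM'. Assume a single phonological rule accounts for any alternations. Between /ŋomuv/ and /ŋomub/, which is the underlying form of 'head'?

'head' shows [b] ~ [v] at the end of the stem ([ŋomub] vs [ŋomuvo]).
But 'water' keeps [v] in both environments ([rɔmɛv], [rɔmɛvo]), so there is no rule changing /v/ to [b] in isolation.
So /b/ is underlying, and a rule of intervocalic spirantization — voiced stops become fricatives between vowels — gives [v].

/ŋomub/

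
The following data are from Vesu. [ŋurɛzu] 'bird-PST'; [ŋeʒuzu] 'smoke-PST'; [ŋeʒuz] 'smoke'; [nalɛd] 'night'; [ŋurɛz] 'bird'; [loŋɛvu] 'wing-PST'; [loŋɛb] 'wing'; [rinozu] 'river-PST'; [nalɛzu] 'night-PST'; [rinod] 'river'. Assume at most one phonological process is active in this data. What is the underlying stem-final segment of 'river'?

The root 'river' surfaces as [rinozu] and [rinod], with a stem-final [z] ~ [d] alternation.
If /z/ were underlying and a rule turned it into [d] in isolation, 'smoke' would also alternate; but it has [z] in both [ŋeʒuzu] and [ŋeʒuz].
Therefore /d/ is basic and [z] is derived by intervocalic spirantization (voiced stops become fricatives between vowels).

/d/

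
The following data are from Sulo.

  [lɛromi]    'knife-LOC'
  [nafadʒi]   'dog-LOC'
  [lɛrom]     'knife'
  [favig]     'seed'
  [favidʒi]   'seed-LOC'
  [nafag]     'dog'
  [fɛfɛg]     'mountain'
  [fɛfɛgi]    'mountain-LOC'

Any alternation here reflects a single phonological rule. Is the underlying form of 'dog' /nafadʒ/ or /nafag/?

/nafadʒ/

'dog' shows [dʒ] ~ [g] at the end of the stem ([nafadʒi] vs [nafag]).
The stem 'mountain' ([fɛfɛgi], [fɛfɛg]) shows [g] unchanged in both environments, so [g] cannot be basic with [dʒ] derived before the LOC suffix.
The underlying segment must be /dʒ/; palato-alveolar /dʒ/ becomes [g] when no front vowel follows, yielding [g] there.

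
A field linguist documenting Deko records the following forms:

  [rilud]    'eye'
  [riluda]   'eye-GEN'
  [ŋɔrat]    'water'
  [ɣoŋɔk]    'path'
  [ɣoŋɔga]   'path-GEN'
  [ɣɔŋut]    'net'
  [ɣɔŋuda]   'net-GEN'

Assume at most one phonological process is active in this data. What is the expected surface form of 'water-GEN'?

[ŋɔrada]

The root 'net' surfaces as [ɣɔŋut] and [ɣɔŋuda], with a stem-final [t] ~ [d] alternation.
But 'eye' keeps [d] in both environments ([rilud], [riluda]), so there is no rule changing /d/ to [t] in isolation.
Therefore /t/ is basic and [d] is derived by intervocalic voicing (voiceless stops become voiced between vowels).
From [ŋɔrat] the stem 'water' is /ŋɔrat/; between vowels this yields [ŋɔrada].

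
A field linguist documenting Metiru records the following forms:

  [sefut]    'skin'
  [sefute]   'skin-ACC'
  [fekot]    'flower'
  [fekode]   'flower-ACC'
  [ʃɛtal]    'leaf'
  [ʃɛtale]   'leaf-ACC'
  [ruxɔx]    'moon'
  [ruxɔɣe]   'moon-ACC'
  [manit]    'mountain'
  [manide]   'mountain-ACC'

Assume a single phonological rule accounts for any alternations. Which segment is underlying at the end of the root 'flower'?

The stem for 'flower' ends in [t] in [fekot] but [d] in [fekode].
If /t/ were underlying and a rule turned it into [d] before the ACC suffix, 'skin' would also alternate; but it has [t] in both [sefut] and [sefute].
The underlying segment must be /d/; voiced obstruents become voiceless word-finally, yielding [t] there.

/d/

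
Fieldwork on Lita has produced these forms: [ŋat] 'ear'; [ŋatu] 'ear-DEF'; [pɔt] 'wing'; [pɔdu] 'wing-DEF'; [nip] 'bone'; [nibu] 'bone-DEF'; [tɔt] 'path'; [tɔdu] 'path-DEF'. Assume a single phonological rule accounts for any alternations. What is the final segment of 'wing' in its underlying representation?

/d/

The stem for 'wing' ends in [t] in [pɔt] but [d] in [pɔdu].
Compare 'ear', with invariant [t] in [ŋat] and [ŋatu]: an analysis with underlying /t/ and a rule producing [d] before the DEF suffix would wrongly predict alternation here too.
The alternation reflects word-final obstruent devoicing: voiced obstruents become voiceless word-finally. /d/ is underlying.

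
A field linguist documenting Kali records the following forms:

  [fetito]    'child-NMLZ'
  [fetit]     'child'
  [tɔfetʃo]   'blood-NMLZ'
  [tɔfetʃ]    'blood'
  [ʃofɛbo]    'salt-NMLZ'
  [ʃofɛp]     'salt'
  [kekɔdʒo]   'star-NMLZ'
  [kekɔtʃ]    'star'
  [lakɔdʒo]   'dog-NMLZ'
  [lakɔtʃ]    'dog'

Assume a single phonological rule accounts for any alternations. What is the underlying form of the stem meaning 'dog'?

The stem for 'dog' ends in [dʒ] in [lakɔdʒo] but [tʃ] in [lakɔtʃ].
Compare 'blood', with invariant [tʃ] in [tɔfetʃo] and [tɔfetʃ]: an analysis with underlying /tʃ/ and a rule producing [dʒ] before the NMLZ suffix would wrongly predict alternation here too.
The underlying segment must be /dʒ/; voiced obstruents become voiceless word-finally, yielding [tʃ] there.
Hence 'dog' is /lakɔdʒ/ underlyingly.

/lakɔdʒ/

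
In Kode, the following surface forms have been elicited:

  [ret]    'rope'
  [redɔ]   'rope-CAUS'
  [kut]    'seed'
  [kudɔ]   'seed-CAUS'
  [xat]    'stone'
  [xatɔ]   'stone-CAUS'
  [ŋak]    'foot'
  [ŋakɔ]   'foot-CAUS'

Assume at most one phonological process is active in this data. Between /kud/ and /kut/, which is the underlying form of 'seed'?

The stem for 'seed' ends in [t] in [kut] but [d] in [kudɔ].
If /t/ were underlying and a rule turned it into [d] before the CAUS suffix, 'stone' would also alternate; but it has [t] in both [xat] and [xatɔ].
Therefore /d/ is basic and [t] is derived by word-final obstruent devoicing (voiced obstruents become voiceless word-finally).

/kud/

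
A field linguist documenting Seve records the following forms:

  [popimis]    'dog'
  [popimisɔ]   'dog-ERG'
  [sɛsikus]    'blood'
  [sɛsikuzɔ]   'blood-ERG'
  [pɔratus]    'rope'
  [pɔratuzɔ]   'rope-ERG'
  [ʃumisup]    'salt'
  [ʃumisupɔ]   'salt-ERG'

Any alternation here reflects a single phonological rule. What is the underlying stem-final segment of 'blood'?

/z/

The root 'blood' surfaces as [sɛsikus] and [sɛsikuzɔ], with a stem-final [s] ~ [z] alternation.
The stem 'dog' ([popimis], [popimisɔ]) shows [s] unchanged in both environments, so [s] cannot be basic with [z] derived before the ERG suffix.
The alternation reflects word-final obstruent devoicing: voiced obstruents become voiceless word-finally. /z/ is underlying.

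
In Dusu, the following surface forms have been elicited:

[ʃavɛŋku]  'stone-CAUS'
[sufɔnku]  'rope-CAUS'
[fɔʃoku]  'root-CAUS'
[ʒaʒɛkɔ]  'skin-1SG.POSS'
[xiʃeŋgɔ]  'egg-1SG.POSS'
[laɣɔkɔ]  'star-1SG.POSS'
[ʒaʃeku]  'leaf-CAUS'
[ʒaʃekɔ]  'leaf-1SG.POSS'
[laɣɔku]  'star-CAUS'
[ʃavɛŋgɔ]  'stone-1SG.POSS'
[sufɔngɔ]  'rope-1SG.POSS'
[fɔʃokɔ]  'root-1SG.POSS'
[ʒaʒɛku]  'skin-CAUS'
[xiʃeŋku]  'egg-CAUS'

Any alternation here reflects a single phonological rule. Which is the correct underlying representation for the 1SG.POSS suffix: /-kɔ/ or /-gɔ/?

/-gɔ/

The 1SG.POSS suffix surfaces as [-gɔ] and [-kɔ], depending on the final segment of the stem.
By contrast the CAUS suffix keeps its initial [k] throughout — that segment must be underlying.
The 1SG.POSS suffix is therefore /-gɔ/ underlyingly, with post-vocalic devoicing: voiced stops become voiceless after a vowel.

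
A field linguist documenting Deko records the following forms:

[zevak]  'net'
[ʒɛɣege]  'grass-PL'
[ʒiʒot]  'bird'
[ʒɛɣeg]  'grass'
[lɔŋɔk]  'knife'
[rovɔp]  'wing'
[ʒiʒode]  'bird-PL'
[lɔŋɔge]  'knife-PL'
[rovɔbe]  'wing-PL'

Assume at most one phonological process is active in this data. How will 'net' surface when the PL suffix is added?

[zevage]

In [lɔŋɔk] and [lɔŋɔge] the final segment of 'knife' alternates: [k] ~ [g].
Compare 'grass', with invariant [g] in [ʒɛɣeg] and [ʒɛɣege]: an analysis with underlying /g/ and a rule producing [k] in isolation would wrongly predict alternation here too.
The alternation reflects intervocalic voicing: voiceless stops become voiced between vowels. /k/ is underlying.
The one attested form of 'net', [zevak], shows underlying /zevak/. Applying the same rule between vowels gives [zevage].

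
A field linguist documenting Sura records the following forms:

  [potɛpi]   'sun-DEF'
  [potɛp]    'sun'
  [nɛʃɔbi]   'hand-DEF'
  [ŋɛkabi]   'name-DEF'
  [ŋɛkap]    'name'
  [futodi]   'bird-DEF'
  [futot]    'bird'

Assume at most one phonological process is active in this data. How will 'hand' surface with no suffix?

In [ŋɛkabi] and [ŋɛkap] the final segment of 'name' alternates: [b] ~ [p].
If /p/ were underlying and a rule turned it into [b] before the DEF suffix, 'sun' would also alternate; but it has [p] in both [potɛpi] and [potɛp].
Therefore /b/ is basic and [p] is derived by word-final obstruent devoicing (voiced obstruents become voiceless word-finally).
From [nɛʃɔbi] the stem 'hand' is /nɛʃɔb/; word-finally this yields [nɛʃɔp].

[nɛʃɔp]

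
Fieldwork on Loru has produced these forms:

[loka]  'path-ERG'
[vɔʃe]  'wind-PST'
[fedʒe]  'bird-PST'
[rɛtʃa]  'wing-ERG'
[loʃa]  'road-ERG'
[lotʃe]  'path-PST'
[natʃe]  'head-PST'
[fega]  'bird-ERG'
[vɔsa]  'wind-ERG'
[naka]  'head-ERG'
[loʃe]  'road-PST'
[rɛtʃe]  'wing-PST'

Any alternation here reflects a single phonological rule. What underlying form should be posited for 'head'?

The root 'head' surfaces as [natʃe] and [naka], with a stem-final [tʃ] ~ [k] alternation.
The stem 'wing' ([rɛtʃe], [rɛtʃa]) shows [tʃ] unchanged in both environments, so [tʃ] cannot be basic with [k] derived before the ERG suffix.
The alternation reflects palatalization before a front vowel: /k/, /g/ and /s/ become palato-alveolar [tʃ], [dʒ] and [ʃ] before a front vowel. /k/ is underlying.
So 'head' = /nak/.

/nak/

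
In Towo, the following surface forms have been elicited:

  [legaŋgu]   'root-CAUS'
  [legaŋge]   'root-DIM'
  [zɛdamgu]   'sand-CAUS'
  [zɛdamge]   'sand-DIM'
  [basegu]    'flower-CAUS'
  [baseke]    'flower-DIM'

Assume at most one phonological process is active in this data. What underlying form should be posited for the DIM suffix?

The DIM morpheme has two allomorphs, [-ge] and [-ke].
The CAUS suffix, which begins with [g], is invariant after every stem; so [g] is not altered by any rule here.
The DIM suffix is therefore /-ke/ underlyingly, with post-nasal voicing: voiceless stops become voiced after a nasal.

/-ke/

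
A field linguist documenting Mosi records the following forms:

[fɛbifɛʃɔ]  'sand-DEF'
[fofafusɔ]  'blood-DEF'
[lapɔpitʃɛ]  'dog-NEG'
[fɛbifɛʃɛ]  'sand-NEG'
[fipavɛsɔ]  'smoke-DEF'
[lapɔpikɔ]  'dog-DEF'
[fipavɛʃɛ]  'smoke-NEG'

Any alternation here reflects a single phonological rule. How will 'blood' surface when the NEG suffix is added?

'smoke' shows [s] ~ [ʃ] at the end of the stem ([fipavɛsɔ] vs [fipavɛʃɛ]).
The stem 'sand' ([fɛbifɛʃɔ], [fɛbifɛʃɛ]) shows [ʃ] unchanged in both environments, so [ʃ] cannot be basic with [s] derived before the DEF suffix.
Therefore /s/ is basic and [ʃ] is derived by palatalization before a front vowel (/k/ and /s/ become palato-alveolar [tʃ] and [ʃ] before a front vowel).
From [fofafusɔ] the stem 'blood' is /fofafus/; before a front vowel this yields [fofafuʃɛ].

[fofafuʃɛ]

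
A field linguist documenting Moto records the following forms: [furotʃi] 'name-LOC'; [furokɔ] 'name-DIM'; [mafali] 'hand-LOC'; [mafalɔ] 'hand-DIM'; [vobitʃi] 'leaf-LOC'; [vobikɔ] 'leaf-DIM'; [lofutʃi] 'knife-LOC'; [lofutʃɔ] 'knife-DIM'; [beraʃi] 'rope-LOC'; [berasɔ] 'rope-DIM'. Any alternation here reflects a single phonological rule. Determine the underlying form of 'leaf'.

The stem for 'leaf' ends in [tʃ] in [vobitʃi] but [k] in [vobikɔ].
Compare 'knife', with invariant [tʃ] in [lofutʃi] and [lofutʃɔ]: an analysis with underlying /tʃ/ and a rule producing [k] before the DIM suffix would wrongly predict alternation here too.
Therefore /k/ is basic and [tʃ] is derived by palatalization before a front vowel (/k/ and /s/ become palato-alveolar [tʃ] and [ʃ] before a front vowel).

/vobik/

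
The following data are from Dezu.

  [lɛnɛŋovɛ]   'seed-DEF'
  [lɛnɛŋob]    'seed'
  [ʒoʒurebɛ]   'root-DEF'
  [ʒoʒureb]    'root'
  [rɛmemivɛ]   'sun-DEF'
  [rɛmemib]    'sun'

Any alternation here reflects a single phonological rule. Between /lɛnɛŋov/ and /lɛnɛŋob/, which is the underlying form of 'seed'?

In [lɛnɛŋovɛ] and [lɛnɛŋob] the final segment of 'seed' alternates: [v] ~ [b].
The stem 'root' ([ʒoʒurebɛ], [ʒoʒureb]) shows [b] unchanged in both environments, so [b] cannot be basic with [v] derived before the DEF suffix.
Therefore /v/ is basic and [b] is derived by word-final hardening (voiced fricatives become stops word-finally).

/lɛnɛŋov/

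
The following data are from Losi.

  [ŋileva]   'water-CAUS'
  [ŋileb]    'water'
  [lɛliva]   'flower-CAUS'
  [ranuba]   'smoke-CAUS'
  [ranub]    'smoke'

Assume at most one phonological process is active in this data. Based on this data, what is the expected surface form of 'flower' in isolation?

The stem for 'water' ends in [v] in [ŋileva] but [b] in [ŋileb].
But 'smoke' keeps [b] in both environments ([ranuba], [ranub]), so there is no rule changing /b/ to [v] before the CAUS suffix.
The underlying segment must be /v/; voiced fricatives become stops word-finally, yielding [b] there.
The one attested form of 'flower', [lɛliva], shows underlying /lɛliv/. Applying the same rule word-finally gives [lɛlib].

[lɛlib]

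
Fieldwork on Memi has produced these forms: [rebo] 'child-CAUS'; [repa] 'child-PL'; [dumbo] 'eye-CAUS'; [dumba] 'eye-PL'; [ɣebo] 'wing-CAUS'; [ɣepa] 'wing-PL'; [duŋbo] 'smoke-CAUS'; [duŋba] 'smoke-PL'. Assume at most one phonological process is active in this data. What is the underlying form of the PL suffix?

/-pa/

The PL suffix surfaces as [-ba] and [-pa], depending on the final segment of the stem.
By contrast the CAUS suffix keeps its initial [b] throughout — that segment must be underlying.
So the underlying form is /-pa/, and voiceless stops become voiced after a nasal.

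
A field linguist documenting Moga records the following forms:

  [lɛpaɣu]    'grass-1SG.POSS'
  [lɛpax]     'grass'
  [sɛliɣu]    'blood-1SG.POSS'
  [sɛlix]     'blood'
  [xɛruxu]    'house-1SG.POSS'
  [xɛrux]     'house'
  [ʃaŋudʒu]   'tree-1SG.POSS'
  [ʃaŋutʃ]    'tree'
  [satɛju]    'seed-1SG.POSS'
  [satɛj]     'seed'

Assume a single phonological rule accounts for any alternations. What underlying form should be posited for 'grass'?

/lɛpaɣ/

In [lɛpaɣu] and [lɛpax] the final segment of 'grass' alternates: [ɣ] ~ [x].
If /x/ were underlying and a rule turned it into [ɣ] before the 1SG.POSS suffix, 'house' would also alternate; but it has [x] in both [xɛruxu] and [xɛrux].
The alternation reflects word-final obstruent devoicing: voiced obstruents become voiceless word-finally. /ɣ/ is underlying.
So 'grass' = /lɛpaɣ/.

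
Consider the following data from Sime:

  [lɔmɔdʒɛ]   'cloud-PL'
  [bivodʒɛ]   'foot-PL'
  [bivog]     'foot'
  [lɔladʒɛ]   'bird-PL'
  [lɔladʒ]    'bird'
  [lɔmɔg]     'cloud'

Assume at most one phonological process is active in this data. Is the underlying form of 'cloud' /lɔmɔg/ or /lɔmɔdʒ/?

In [lɔmɔg] and [lɔmɔdʒɛ] the final segment of 'cloud' alternates: [g] ~ [dʒ].
But 'bird' keeps [dʒ] in both environments ([lɔladʒ], [lɔladʒɛ]), so there is no rule changing /dʒ/ to [g] in isolation.
The underlying segment must be /g/; /g/ becomes palato-alveolar [dʒ] before a front vowel, yielding [dʒ] there.

/lɔmɔg/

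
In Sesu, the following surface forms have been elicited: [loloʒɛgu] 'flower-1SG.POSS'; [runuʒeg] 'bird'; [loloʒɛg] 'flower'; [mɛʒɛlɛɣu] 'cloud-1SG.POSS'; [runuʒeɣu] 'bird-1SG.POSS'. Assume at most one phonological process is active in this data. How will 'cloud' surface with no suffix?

'bird' shows [g] ~ [ɣ] at the end of the stem ([runuʒeg] vs [runuʒeɣu]).
If /g/ were underlying and a rule turned it into [ɣ] before the 1SG.POSS suffix, 'flower' would also alternate; but it has [g] in both [loloʒɛg] and [loloʒɛgu].
Therefore /ɣ/ is basic and [g] is derived by word-final hardening (voiced fricatives become stops word-finally).
From [mɛʒɛlɛɣu] the stem 'cloud' is /mɛʒɛlɛɣ/; word-finally this yields [mɛʒɛlɛg].

[mɛʒɛlɛg]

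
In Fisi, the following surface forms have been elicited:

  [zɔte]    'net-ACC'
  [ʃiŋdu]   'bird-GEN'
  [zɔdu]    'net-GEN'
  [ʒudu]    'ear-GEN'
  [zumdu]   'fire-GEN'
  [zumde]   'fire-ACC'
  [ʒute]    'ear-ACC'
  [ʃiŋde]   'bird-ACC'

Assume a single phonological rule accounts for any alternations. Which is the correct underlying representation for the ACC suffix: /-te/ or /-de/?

The ACC suffix surfaces as [-de] and [-te], depending on the final segment of the stem.
By contrast the GEN suffix keeps its initial [d] throughout — that segment must be underlying.
The ACC suffix is therefore /-te/ underlyingly, with post-nasal voicing: voiceless stops become voiced after a nasal.

/-te/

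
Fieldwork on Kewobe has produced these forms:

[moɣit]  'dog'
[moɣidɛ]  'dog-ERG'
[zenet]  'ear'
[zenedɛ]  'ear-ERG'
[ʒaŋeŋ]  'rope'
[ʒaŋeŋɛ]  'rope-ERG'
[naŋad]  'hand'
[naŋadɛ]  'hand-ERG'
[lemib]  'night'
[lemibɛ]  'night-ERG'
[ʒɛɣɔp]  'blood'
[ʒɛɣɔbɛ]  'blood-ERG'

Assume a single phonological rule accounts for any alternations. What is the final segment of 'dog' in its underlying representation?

The root 'dog' surfaces as [moɣit] and [moɣidɛ], with a stem-final [t] ~ [d] alternation.
The stem 'hand' ([naŋad], [naŋadɛ]) shows [d] unchanged in both environments, so [d] cannot be basic with [t] derived in isolation.
The alternation reflects intervocalic voicing: voiceless stops become voiced between vowels. /t/ is underlying.

/t/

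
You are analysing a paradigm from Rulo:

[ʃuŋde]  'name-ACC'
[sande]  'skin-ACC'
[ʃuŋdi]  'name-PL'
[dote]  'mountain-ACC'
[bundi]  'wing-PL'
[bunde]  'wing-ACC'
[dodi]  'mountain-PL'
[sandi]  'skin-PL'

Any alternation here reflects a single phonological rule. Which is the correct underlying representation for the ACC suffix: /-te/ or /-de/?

/-te/

The ACC suffix surfaces as [-de] and [-te], depending on the final segment of the stem.
The PL suffix, which begins with [d], is invariant after every stem; so [d] is not altered by any rule here.
So the underlying form is /-te/, and voiceless stops become voiced after a nasal.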